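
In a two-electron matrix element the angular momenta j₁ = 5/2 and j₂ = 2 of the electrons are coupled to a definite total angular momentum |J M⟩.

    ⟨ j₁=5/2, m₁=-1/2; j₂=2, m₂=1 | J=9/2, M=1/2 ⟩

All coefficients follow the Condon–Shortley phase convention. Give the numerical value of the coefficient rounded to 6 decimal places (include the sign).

j₁+j₂−J=0  J+j₁−j₂=5  J−j₁+j₂=4  j₁+j₂+J+1=10
(j₁±m₁, j₂±m₂, J±M) = (2,3,3,1,5,4)
P² = 11520/7
sum k=0..0:
  [0] +1/72 = 1/72
S = 1/72
C² = P²·S² = 20/63 ; C = +0.563436

+0.563436  (= +√(20/63))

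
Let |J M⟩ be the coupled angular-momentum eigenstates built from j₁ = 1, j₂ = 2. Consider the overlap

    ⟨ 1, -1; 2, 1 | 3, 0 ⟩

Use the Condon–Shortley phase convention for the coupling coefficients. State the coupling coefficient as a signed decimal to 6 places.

√[7·0!2!4!/7! · 0!2!3!1!3!3!] = √(144/5)
  +(−1)^0/∏(0,0,2,3,0,1)! = 1/12  (running 1/12)
⟨..|..⟩ = √(144/5)·(1/12) = +0.447214

+√(1/5) ≈ +0.447214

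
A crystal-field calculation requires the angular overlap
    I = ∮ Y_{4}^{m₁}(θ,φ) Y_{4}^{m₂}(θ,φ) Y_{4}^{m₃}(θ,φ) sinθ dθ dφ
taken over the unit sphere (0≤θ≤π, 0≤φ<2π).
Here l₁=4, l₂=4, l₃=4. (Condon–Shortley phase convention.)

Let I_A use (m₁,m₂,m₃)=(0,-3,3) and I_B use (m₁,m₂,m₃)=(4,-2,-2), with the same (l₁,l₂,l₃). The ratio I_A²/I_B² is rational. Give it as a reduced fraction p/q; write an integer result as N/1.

7/10

l's match ⇒ only the (l;m) 3-j factors differ between A and B.
A: triangle coeff Δ(4,4,4) = 1/450450; Σ_t [0,1]: t=0:+1/3456 t=1:−1/864 = -1/1152; (3j)²=7/286 [(4 4 4; 0 -3 3)], sign=+1
B: triangle coeff Δ(4,4,4) = 1/450450; Σ_t [0,0]: t=0:+1/2304 = 1/2304; (3j)²=5/143 [(4 4 4; 4 -2 -2)], sign=+1
I_A²/I_B² = (7/286)/(5/143) = 7/10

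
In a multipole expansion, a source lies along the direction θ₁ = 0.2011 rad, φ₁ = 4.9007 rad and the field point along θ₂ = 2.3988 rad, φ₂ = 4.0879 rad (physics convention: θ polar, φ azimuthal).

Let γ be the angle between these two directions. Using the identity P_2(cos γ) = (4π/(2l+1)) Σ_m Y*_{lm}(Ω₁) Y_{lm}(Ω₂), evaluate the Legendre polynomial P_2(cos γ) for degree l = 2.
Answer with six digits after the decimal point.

0.093202

Addition theorem: P_2(cos γ) = (4π/5) Σ_m Y*_{lm}(Ω₁) Y_{lm}(Ω₂), m = −2…2:
  m=-2: Y*=-0.01433 - 0.00567j  Y=-0.05589 - 0.16763j  product -0.00015 + 0.00272j
  m=-1: Y*=0.02831 - 0.14853j  Y=0.22503 - 0.31223j  product -0.04001 - 0.04226j
  m=+0: Y*=0.59303 + 0.00000j  Y=0.19796 + 0.00000j  product 0.11740 + 0.00000j
  m=+1: Y*=-0.02831 - 0.14853j  Y=-0.22503 - 0.31223j  product -0.04001 + 0.04226j
  m=+2: Y*=-0.01433 + 0.00567j  Y=-0.05589 + 0.16763j  product -0.00015 - 0.00272j
Total Σ_m = 0.03708 + 0.00000j. Multiply by 2.513274: 0.09320 + 0.00000j. P_2(cos γ) = 0.093202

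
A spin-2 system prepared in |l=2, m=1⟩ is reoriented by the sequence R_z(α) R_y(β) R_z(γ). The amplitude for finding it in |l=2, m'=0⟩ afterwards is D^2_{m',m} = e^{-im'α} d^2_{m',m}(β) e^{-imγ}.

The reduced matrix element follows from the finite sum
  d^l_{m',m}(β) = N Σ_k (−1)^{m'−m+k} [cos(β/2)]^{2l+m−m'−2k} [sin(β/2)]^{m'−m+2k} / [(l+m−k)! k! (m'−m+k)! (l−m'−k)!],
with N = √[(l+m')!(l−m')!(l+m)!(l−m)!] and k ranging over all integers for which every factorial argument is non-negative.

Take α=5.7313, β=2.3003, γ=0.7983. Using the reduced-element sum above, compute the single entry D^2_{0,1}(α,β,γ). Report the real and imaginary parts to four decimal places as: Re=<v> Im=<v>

Re=-0.4247 Im=0.4358

Split into d^2_{0,1}(β=2.3003) × two z-phases.
With c≡cos(β/2)=0.408351 and s≡sin(β/2)=0.912825, N=[2·2·6·1]^{1/2}=4.898979
k: max(0,(1)−(0))=1 … min(2+(1),2−(0))=2
  k=1: (−1)^0·4.8990/(2)·0.4084^3·0.9128^1 = +0.152252
  k=2: (−1)^1·4.8990/(2)·0.4084^1·0.9128^3 = -0.760802
d^2_{0,1}(2.3003) = +0.152252 -0.760802 = -0.608550
Attach z-rotation phases: D = e^{-i(0)(5.7313)}·(-0.608550)·e^{-i(1)(0.7983)} = -0.424722+0.435826i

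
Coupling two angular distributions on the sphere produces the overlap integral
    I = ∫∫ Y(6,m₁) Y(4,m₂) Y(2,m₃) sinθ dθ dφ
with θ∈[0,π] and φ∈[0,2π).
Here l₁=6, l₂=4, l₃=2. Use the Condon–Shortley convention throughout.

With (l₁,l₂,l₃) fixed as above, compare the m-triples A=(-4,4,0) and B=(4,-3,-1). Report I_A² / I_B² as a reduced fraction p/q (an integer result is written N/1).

Shared (l₁,l₂,l₃)=(6,4,2): N and (l;000)² cancel in I_A²/I_B².
A: Δ = 8!·4!·0!/13! = 1/6435; Racah Σ t=8..8: t=8:+1/161280 = 1/161280; ⇒ 3j(6 4 2; -4 4 0)² = 1/143, sgn +1
B: Δ = 8!·4!·0!/13! = 1/6435; Racah Σ t=1..1: t=1:−1/30240 = -1/30240; ⇒ 3j(6 4 2; 4 -3 -1)² = 16/429, sgn +1
I_A²/I_B² = (1/143)/(16/429) = 3/16

3/16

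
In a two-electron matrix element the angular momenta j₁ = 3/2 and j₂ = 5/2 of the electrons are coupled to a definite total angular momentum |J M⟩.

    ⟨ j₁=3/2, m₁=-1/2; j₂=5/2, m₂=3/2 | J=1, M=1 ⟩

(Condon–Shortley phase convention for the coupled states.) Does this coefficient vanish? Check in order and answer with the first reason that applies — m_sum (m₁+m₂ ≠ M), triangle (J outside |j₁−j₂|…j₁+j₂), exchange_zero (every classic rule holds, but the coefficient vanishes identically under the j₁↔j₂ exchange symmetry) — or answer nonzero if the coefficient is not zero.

nonzero

m-sum: m₁+m₂ = -1/2+3/2 = 1, M = 1  ✓
triangle: |j₁−j₂| = 1 ≤ J = 1 ≤ j₁+j₂ = 4  ✓
exchange: j₁≠j₂ or m₁≠m₂ — the exchange symmetry imposes no constraint here
value check: CG = +√(3/10) = +0.547723 ≠ 0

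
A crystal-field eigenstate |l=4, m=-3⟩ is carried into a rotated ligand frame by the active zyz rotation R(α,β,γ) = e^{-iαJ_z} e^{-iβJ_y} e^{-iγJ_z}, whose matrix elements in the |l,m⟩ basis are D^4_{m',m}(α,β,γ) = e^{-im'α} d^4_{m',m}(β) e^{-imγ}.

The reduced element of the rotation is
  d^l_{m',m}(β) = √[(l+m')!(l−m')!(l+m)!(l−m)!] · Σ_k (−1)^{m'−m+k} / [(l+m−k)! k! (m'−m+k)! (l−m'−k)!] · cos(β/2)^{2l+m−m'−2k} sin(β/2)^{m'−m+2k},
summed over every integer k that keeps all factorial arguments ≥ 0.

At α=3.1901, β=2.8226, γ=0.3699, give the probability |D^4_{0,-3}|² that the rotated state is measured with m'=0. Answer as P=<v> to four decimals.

Split into d^4_{0,-3}(β=2.8226) × two z-phases.
Half-angle: c=0.158821, s=0.987307. N=√(24·24·1·5040)=1703.830978
Admissible k: 0..1 (factorial args all ≥0)
  k=0: (−1)^3·1703.8310/(144)·0.1588^5·0.9873^3 = -0.001151
  k=1: (−1)^4·1703.8310/(144)·0.1588^3·0.9873^5 = +0.044468
d^4_{0,-3}(2.8226) = -0.001151 +0.044468 = +0.043317
|D^4_{0,-3}|² = |d^4_{0,-3}(β)|² = (+0.043317)² = 0.001876 (the z-rotation phases have unit modulus)

P=0.0019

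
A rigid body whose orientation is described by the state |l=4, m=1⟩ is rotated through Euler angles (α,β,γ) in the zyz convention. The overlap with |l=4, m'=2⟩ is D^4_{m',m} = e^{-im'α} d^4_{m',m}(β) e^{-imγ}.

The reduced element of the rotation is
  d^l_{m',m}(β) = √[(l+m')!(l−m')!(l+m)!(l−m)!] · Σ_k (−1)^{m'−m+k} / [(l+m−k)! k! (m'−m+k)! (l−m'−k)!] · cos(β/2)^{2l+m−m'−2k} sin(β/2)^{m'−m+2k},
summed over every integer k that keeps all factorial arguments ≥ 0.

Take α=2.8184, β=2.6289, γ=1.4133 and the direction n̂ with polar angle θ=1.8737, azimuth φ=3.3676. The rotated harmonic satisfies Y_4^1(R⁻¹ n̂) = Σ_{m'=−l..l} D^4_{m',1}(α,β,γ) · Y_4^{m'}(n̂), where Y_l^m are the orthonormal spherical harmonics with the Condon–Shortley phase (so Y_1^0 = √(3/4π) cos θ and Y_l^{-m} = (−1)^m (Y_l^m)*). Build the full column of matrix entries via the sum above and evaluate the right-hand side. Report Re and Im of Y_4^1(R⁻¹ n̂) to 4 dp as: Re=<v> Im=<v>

Need the full column D^4_{m',1} for m'=−4..4 at α=2.8184, β=2.6289, γ=1.4133.
cos(β/2)=0.253548, sin(β/2)=0.967323
d^4_{-4,1}: single k=5 term ⇒ +0.103307;  D = -0.093664-0.043584i
d^4_{-3,1}: k∈[4..5] ⇒ +0.047868 -0.418041 = -0.370173;  D = -0.268642-0.254675i
d^4_{-2,1}: k∈[3..5] ⇒ +0.013413 -0.292849 +0.852504 = +0.573068;  D = -0.269139-0.505936i
d^4_{-1,1}: k∈[2..5] ⇒ +0.002486 -0.108554 +0.790024 -0.766605 = -0.082649;  D = -0.013632-0.081517i
d^4_{0,1}: k∈[1..4] ⇒ +0.000291 -0.025450 +0.370428 -0.898618 = -0.553348;  D = -0.086790+0.546500i
d^4_{1,1}: k∈[0..3] ⇒ +0.000017 -0.003729 +0.108554 -0.526682 = -0.421840;  D = +0.195055-0.374036i
d^4_{2,1}: k∈[0..2] ⇒ -0.000276 +0.020120 -0.195233 = -0.175389;  D = -0.126290+0.121706i
d^4_{3,1}: k∈[0..1] ⇒ +0.001973 -0.047868 = -0.045895;  D = +0.041450-0.019703i
d^4_{4,1}: single k=0 term ⇒ -0.007098;  D = -0.007046+0.000853i
Y_4^{m'}(θ=1.8737,φ=3.3676) and Σ D·Y over m':
  (-0.0937-0.0436i)·(+0.2271-0.2886i)  (-0.2686-0.2547i)·(+0.2528-0.2036i)  (-0.2691-0.5059i)·(-0.1034+0.0502i)  (-0.0136-0.0815i)·(-0.3120+0.0718i)  (-0.0868+0.5465i)·(+0.0643+0.0000i)  (+0.1951-0.3740i)·(+0.3120+0.0718i)  (-0.1263+0.1217i)·(-0.1034-0.0502i)  (+0.0415-0.0197i)·(-0.2528-0.2036i)  (-0.0070+0.0009i)·(+0.2271+0.2886i)
Y_4^1(R⁻¹ n̂) = -0.005362-0.008424i

Re=-0.0054 Im=-0.0084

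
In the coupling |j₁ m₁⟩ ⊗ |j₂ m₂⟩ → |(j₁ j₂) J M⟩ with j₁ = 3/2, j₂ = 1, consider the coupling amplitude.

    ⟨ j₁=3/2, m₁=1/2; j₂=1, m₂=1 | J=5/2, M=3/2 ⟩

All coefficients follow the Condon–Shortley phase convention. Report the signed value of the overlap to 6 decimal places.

triangle: 0!·3!·2!/6! = 12/720
(j±m)!: 2!·1!·2!·0!·4!·1! = 96
prefactor² = (2J+1)·Δ·N² = 48/5
  k=0: +1/(0!·0!·1!·2!·2!·0!) = 1/4
Σ = 1/4  ⇒  CG² = 48/5·(1/4)² = 3/5
CG = +√(3/5) = +0.774597

+0.774597  (= +√(3/5))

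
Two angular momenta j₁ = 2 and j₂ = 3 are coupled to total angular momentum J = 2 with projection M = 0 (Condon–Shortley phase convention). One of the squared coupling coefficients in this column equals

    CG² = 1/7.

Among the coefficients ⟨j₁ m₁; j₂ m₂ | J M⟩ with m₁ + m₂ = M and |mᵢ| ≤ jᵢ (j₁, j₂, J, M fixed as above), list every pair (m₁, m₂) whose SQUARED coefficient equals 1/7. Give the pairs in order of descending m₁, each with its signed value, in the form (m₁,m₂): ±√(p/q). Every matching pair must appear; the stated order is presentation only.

Admissible pairs with m₁+m₂ = M = 0: (-2,2), (-1,1), (0,0), (1,-1), (2,-2)
  (m₁,m₂)=(2,-2): CG² = 5/14, CG = +√(5/14)
  (m₁,m₂)=(1,-1): CG² = 1/7, CG = −√(1/7)   ← matches the target
  (m₁,m₂)=(0,0): CG² = 0/1, CG = 0
  (m₁,m₂)=(-1,1): CG² = 1/7, CG = +√(1/7)   ← matches the target
  (m₁,m₂)=(-2,2): CG² = 5/14, CG = −√(5/14)
Pairs with CG² = 1/7: (1,-1): −√(1/7); (-1,1): +√(1/7)

(1,-1): −√(1/7); (-1,1): +√(1/7)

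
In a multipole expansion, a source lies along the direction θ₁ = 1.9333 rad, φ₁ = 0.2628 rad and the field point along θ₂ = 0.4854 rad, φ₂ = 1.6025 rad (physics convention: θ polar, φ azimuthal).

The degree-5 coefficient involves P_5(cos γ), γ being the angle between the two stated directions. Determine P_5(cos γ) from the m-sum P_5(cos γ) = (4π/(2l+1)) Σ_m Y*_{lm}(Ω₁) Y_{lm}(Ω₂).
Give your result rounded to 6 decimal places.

Term-by-term m-sum for l=5 (normalisation 4π/11 = 1.142397):
  term(m=-5) = (0.003114, -0.001373)   from Y*(Ω₁)=(0.084243, 0.320810), Y(Ω₂)=(-0.001620, -0.010132)
  term(m=-4) = (-0.014739, -0.019534)   from Y*(Ω₁)=(-0.197521, -0.345302), Y(Ω₂)=(0.061020, -0.007780)
  term(m=-3) = (-0.005054, 0.006083)   from Y*(Ω₁)=(0.026270, 0.026429), Y(Ω₂)=(0.020156, 0.211284)
  term(m=-2) = (-0.128721, -0.064127)   from Y*(Ω₁)=(0.283035, 0.164166), Y(Ω₂)=(-0.438635, 0.027850)
  term(m=-1) = (-0.012735, 0.054124)   from Y*(Ω₁)=(-0.123901, -0.033332), Y(Ω₂)=(-0.013737, -0.433138)
  term(m=+0) = (0.037182, 0.000000)   from Y*(Ω₁)=(-0.298335, -0.000000), Y(Ω₂)=(-0.124632, 0.000000)
  term(m=+1) = (-0.012735, -0.054124)   from Y*(Ω₁)=(0.123901, -0.033332), Y(Ω₂)=(0.013737, -0.433138)
  term(m=+2) = (-0.128721, 0.064127)   from Y*(Ω₁)=(0.283035, -0.164166), Y(Ω₂)=(-0.438635, -0.027850)
  term(m=+3) = (-0.005054, -0.006083)   from Y*(Ω₁)=(-0.026270, 0.026429), Y(Ω₂)=(-0.020156, 0.211284)
  term(m=+4) = (-0.014739, 0.019534)   from Y*(Ω₁)=(-0.197521, 0.345302), Y(Ω₂)=(0.061020, 0.007780)
  term(m=+5) = (0.003114, 0.001373)   from Y*(Ω₁)=(-0.084243, 0.320810), Y(Ω₂)=(0.001620, -0.010132)
Total Σ_m = (-0.279089, -0.000000). Multiply by 1.142397: (-0.318831, -0.000000). P_5(cos γ) = -0.318831

-0.318831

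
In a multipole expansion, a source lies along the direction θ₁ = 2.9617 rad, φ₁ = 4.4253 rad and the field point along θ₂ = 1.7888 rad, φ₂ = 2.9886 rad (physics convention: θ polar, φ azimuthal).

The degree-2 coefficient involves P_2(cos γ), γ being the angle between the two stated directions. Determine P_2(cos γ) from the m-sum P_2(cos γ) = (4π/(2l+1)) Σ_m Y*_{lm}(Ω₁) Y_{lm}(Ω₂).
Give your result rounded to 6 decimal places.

-0.416353

Summing Y*_{l m}(θ₁,φ₁)·Y_{l m}(θ₂,φ₂) over m ∈ [−2, 2]; prefactor 4π/(2·2+1) = 2.513274:
  term(m=-2) = (-0.004390, 0.001207)   from Y*(Ω₁)=(-0.010383, 0.006717), Y(Ω₂)=(0.351102, 0.110916)
  term(m=-1) = (0.002966, 0.021986)   from Y*(Ω₁)=(0.038509, 0.130431), Y(Ω₂)=(0.161227, 0.024861)
  term(m=+0) = (-0.162813, 0.000000)   from Y*(Ω₁)=(0.600492, -0.000000), Y(Ω₂)=(-0.271132, 0.000000)
  term(m=+1) = (0.002966, -0.021986)   from Y*(Ω₁)=(-0.038509, 0.130431), Y(Ω₂)=(-0.161227, 0.024861)
  term(m=+2) = (-0.004390, -0.001207)   from Y*(Ω₁)=(-0.010383, -0.006717), Y(Ω₂)=(0.351102, -0.110916)
Total Σ_m = (-0.165661, 0.000000). Multiply by 2.513274: (-0.416353, 0.000000). P_2(cos γ) = -0.416353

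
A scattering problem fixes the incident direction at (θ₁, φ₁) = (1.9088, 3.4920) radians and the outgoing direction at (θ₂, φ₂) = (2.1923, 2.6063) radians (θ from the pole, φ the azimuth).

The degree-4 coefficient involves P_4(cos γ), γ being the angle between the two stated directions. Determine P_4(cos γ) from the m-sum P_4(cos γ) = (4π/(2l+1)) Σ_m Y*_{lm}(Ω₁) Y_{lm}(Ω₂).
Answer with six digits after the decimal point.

Addition theorem: P_4(cos γ) = (4π/9) Σ_m Y*_{lm}(Ω₁) Y_{lm}(Ω₂), m = −4…4:
  term(m=-4) = -0.062394-0.026469i   from Y*(Ω₁)=+0.059021+0.345556i, Y(Ω₂)=-0.104392+0.162732i
  term(m=-3) = -0.120783+0.063573i   from Y*(Ω₁)=+0.173042+0.302523i, Y(Ω₂)=-0.013736+0.391396i
  term(m=-2) = +0.004148-0.020399i   from Y*(Ω₁)=-0.052402-0.044210i, Y(Ω₂)=+0.145622+0.266425i
  term(m=-1) = +0.029319+0.035881i   from Y*(Ω₁)=-0.310025-0.113311i, Y(Ω₂)=-0.120741-0.071605i
  term(m=+0) = -0.004381+0.000000i   from Y*(Ω₁)=+0.013155-0.000000i, Y(Ω₂)=-0.333004+0.000000i
  term(m=+1) = +0.029319-0.035881i   from Y*(Ω₁)=+0.310025-0.113311i, Y(Ω₂)=+0.120741-0.071605i
  term(m=+2) = +0.004148+0.020399i   from Y*(Ω₁)=-0.052402+0.044210i, Y(Ω₂)=+0.145622-0.266425i
  term(m=+3) = -0.120783-0.063573i   from Y*(Ω₁)=-0.173042+0.302523i, Y(Ω₂)=+0.013736+0.391396i
  term(m=+4) = -0.062394+0.026469i   from Y*(Ω₁)=+0.059021-0.345556i, Y(Ω₂)=-0.104392-0.162732i
Σ over m = -0.303802+0.000000i; ×(4π/9) → -0.424188+0.000000i. Real part: -0.424188

-0.424188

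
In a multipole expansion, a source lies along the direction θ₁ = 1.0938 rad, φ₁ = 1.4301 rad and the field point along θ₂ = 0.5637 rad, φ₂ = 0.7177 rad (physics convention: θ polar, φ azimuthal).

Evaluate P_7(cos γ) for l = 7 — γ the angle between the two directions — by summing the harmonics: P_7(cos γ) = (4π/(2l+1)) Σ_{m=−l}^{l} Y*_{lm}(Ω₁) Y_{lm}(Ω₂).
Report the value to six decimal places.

Addition theorem: P_7(cos γ) = (4π/15) Σ_m Y*_{lm}(Ω₁) Y_{lm}(Ω₂), m = −7…7:
  m=-7: Y*=-0.18194 - 0.12075j  Y=0.00191 + 0.00592j  product 0.00037 - 0.00131j
  m=-6: Y*=-0.28052 + 0.31560j  Y=-0.01454 + 0.03381j  product -0.00659 - 0.01407j
  m=-5: Y*=0.22856 + 0.26944j  Y=-0.11944 + 0.05724j  product -0.04272 - 0.01910j
  m=-4: Y*=-0.04611 + 0.02909j  Y=-0.30637 - 0.08505j  product 0.01660 - 0.00499j
  m=-3: Y*=0.14485 + 0.32254j  Y=-0.26773 - 0.40660j  product 0.09237 - 0.14525j
  m=-2: Y*=0.09982 - 0.02885j  Y=0.04795 - 0.35199j  product -0.00537 - 0.03652j
  m=-1: Y*=0.04361 + 0.30792j  Y=-0.12245 + 0.10690j  product -0.03826 - 0.03304j
  m=+0: Y*=0.14499 + 0.00000j  Y=-0.41756 + 0.00000j  product -0.06054 + 0.00000j
  m=+1: Y*=-0.04361 + 0.30792j  Y=0.12245 + 0.10690j  product -0.03826 + 0.03304j
  m=+2: Y*=0.09982 + 0.02885j  Y=0.04795 + 0.35199j  product -0.00537 + 0.03652j
  m=+3: Y*=-0.14485 + 0.32254j  Y=0.26773 - 0.40660j  product 0.09237 + 0.14525j
  m=+4: Y*=-0.04611 - 0.02909j  Y=-0.30637 + 0.08505j  product 0.01660 + 0.00499j
  m=+5: Y*=-0.22856 + 0.26944j  Y=0.11944 + 0.05724j  product -0.04272 + 0.01910j
  m=+6: Y*=-0.28052 - 0.31560j  Y=-0.01454 - 0.03381j  product -0.00659 + 0.01407j
  m=+7: Y*=0.18194 - 0.12075j  Y=-0.00191 + 0.00592j  product 0.00037 + 0.00131j
Total Σ_m = -0.02775 - 0.00000j. Multiply by 0.837758: -0.02325 - 0.00000j. P_7(cos γ) = -0.023251

-0.023251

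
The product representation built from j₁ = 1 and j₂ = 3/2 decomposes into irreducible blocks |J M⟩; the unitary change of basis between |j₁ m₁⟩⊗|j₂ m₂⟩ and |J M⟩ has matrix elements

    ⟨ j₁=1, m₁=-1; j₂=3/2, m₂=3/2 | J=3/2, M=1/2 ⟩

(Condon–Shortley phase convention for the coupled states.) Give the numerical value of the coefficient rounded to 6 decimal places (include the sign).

-0.632456  (= −√(2/5))

√[4·1!1!2!/5! · 0!2!3!0!2!1!] = √(8/5)
  +(−1)^1/∏(1,0,1,2,0,0)! = -1/2  (running -1/2)
⟨..|..⟩ = √(8/5)·(-1/2) = -0.632456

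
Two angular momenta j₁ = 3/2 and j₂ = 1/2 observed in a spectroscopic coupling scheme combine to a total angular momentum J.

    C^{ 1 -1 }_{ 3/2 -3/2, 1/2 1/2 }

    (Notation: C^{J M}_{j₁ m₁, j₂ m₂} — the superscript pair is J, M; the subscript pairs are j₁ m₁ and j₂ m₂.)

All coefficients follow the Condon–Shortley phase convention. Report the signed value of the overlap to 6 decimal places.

√[3·1!2!0!/4! · 0!3!1!0!0!2!] = √(3)
  +(−1)^1/∏(1,0,2,0,0,0)! = -1/2  (running -1/2)
⟨..|..⟩ = √(3)·(-1/2) = -0.866025

−√(3/4) ≈ -0.866025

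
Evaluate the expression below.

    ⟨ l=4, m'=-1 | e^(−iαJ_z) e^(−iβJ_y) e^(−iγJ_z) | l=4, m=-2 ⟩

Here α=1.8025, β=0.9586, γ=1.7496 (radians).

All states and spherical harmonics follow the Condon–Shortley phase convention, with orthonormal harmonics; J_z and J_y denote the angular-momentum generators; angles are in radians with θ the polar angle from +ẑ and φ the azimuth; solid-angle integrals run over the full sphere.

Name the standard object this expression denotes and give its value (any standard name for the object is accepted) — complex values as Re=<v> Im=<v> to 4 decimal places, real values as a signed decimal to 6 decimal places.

Wigner D-matrix element, Re=0.0506 Im=-0.0756

This is a Wigner D-matrix element — the rotation-matrix element ⟨l m'| R(α,β,γ) |l m⟩ in the angular-momentum basis.
D^4_{-1,-2}(1.8025,0.9586,1.7496) = e^{-i·-1·1.8025}·d^4_{-1,-2}(0.9586)·e^{-i·-2·1.7496}. Compute d first:
With c≡cos(β/2)=0.887318 and s≡sin(β/2)=0.461158, N=[6·120·2·720]^{1/2}=1018.233765
The bounds max(0,m−m')=0 and min(l+m,l−m')=2 give 3 terms
  k=0: (−1)^1·1018.2338/(240)·0.8873^7·0.4612^1 = -0.847307
  k=1: (−1)^2·1018.2338/(48)·0.8873^5·0.4612^3 = +1.144333
  k=2: (−1)^3·1018.2338/(72)·0.8873^3·0.4612^5 = -0.206064
d^4_{-1,-2}(0.9586) = -0.847307 +1.144333 -0.206064 = +0.090961
Phases: e^{-i·(-1)·1.8025}=-0.229636+0.973277i, e^{-i·(-2)·1.7496}=-0.936737-0.350034i ⇒ D=+0.050555-0.075618i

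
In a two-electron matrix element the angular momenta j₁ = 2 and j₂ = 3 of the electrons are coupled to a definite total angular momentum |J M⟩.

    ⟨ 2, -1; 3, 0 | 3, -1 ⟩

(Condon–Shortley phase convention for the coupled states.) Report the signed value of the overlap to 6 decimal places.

triangle: 2!×2!×4!/9! = 96/362880
(j±m)!: 1!×3!×3!×3!×2!×4! = 10368
prefactor² = (2J+1)×Δ×N² = 96/5
  k=1: −1/(1!×1!×2!×2!×0!×2!) = -1/8
  k=2: +1/(2!×0!×1!×1!×1!×3!) = 1/12
Σ = -1/24  ⇒  CG² = 96/5×(-1/24)² = 1/30
CG = −√(1/30) = -0.182574

−√(1/30) ≈ -0.182574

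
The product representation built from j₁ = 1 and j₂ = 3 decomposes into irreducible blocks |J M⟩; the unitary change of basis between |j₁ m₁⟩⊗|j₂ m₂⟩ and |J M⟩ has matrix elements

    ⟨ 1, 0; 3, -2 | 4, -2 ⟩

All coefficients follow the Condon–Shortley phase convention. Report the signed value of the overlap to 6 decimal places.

+√(3/7) ≈ +0.654654

j₁+j₂−J=0  J+j₁−j₂=2  J−j₁+j₂=6  j₁+j₂+J+1=9
(j₁±m₁, j₂±m₂, J±M) = (1,1,1,5,2,6)
P² = 43200/7
sum k=0..0:
  [0] +1/120 = 1/120
S = 1/120
C² = P²·S² = 3/7 ; C = +0.654654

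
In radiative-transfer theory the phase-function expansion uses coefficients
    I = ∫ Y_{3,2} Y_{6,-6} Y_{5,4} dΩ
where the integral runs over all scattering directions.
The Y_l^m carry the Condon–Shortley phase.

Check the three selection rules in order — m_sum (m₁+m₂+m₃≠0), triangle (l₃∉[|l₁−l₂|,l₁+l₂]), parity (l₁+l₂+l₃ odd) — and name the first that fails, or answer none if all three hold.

none

Σmᵢ = 0  ✓
l₃∈[|l₁−l₂|,l₁+l₂]=[3,9], have l₃=5  ✓
Σlᵢ = 14 ⇒ even  ✓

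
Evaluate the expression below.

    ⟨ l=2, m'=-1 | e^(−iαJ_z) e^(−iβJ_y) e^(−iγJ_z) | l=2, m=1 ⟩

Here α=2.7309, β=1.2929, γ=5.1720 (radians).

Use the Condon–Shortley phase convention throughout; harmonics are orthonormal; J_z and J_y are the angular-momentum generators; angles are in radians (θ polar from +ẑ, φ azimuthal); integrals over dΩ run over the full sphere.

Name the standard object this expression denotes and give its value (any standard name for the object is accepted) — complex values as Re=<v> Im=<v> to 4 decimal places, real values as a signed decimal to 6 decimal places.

This is a Wigner D-matrix element — the rotation-matrix element ⟨l m'| R(α,β,γ) |l m⟩ in the angular-momentum basis.
Split into d^2_{-1,1}(β=1.2929) × two z-phases.
c=cos(1.292900/2)=0.798227, s=sin(1.292900/2)=0.602357; N=√[1·6·6·1]=6.000000
k: max(0,(1)−(-1))=2 … min(2+(1),2−(-1))=3
  k=2: (−1)^0·6.0000/(2)·0.7982^2·0.6024^2 = +0.693556
  k=3: (−1)^1·6.0000/(6)·0.7982^0·0.6024^4 = -0.131648
d^2_{-1,1}(1.2929) = +0.693556 -0.131648 = +0.561908
Phases: e^{-i·(-1)·2.7309}=-0.916845+0.399244i, e^{-i·(1)·5.1720}=+0.443600+0.896225i ⇒ D=-0.429592-0.362203i

Wigner D-matrix element, Re=-0.4296 Im=-0.3622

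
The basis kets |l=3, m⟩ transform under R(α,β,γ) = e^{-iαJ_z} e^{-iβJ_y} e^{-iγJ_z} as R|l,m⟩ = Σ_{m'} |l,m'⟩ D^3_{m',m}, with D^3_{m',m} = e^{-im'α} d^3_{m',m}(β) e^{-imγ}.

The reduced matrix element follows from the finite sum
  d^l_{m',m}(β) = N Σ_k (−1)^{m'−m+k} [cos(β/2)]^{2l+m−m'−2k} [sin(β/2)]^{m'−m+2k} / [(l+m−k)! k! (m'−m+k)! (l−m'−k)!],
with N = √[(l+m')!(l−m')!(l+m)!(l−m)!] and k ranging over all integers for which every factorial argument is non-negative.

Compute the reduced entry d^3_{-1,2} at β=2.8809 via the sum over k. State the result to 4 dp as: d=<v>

d=-0.3803

d^3_{-1,2}(β=2.8809) via the finite sum:
c=cos(2.880900/2)=0.129978, s=sin(2.880900/2)=0.991517; N=√[2·24·120·1]=75.894664
The bounds max(0,m−m')=3 and min(l+m,l−m')=4 give 2 terms
  k=3: (−1)^0·75.8947/(12)·0.1300^3·0.9915^3 = +0.013537
  k=4: (−1)^1·75.8947/(24)·0.1300^1·0.9915^5 = -0.393885
d^3_{-1,2}(2.8809) = +0.013537 -0.393885 = -0.380347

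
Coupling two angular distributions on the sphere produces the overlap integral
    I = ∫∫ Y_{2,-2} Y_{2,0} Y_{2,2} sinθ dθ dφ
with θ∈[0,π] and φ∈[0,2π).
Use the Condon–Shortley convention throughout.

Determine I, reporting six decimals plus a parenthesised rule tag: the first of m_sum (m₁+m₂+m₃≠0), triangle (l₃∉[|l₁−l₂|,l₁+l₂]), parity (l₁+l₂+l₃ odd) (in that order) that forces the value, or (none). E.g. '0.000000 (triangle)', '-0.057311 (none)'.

Rules hold: Σm=0, L=6 even, 0≤2≤4.
N = 5·5·5 = 125
Δ = 2!·2!·2!/7! = 1/630
Racah Σ t=0..2: t=0:+1/8 t=1:−1/1 t=2:+1/8 = -3/4
⇒ 3j(2 2 2; 0 0 0)² = 2/35, sgn -1
Racah Σ t=2..2: t=2:+1/8 = 1/8
⇒ 3j(2 2 2; -2 0 2)² = 2/35, sgn +1
4πI² = N·(3j₀)²·(3jₘ)² = 20/49
I = -1·√(0.408163/4π) = -0.18022375
No selection rule forces the value: the integral is nonzero (none).

-0.180224 (none)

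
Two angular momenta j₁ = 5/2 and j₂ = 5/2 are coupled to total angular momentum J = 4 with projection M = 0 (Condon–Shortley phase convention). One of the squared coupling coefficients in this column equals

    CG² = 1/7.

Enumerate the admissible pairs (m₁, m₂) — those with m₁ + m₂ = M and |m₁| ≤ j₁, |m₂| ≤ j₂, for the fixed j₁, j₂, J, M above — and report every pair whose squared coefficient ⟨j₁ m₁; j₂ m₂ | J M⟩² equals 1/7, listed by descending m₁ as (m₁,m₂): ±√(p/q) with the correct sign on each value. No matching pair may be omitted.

Admissible pairs with m₁+m₂ = M = 0: (-5/2,5/2), (-3/2,3/2), (-1/2,1/2), (1/2,-1/2), (3/2,-3/2), (5/2,-5/2)
  (m₁,m₂)=(5/2,-5/2): CG² = 1/28, CG = +√(1/28)
  (m₁,m₂)=(3/2,-3/2): CG² = 9/28, CG = +√(9/28)
  (m₁,m₂)=(1/2,-1/2): CG² = 1/7, CG = +√(1/7)   ← matches the target
  (m₁,m₂)=(-1/2,1/2): CG² = 1/7, CG = −√(1/7)   ← matches the target
  (m₁,m₂)=(-3/2,3/2): CG² = 9/28, CG = −√(9/28)
  (m₁,m₂)=(-5/2,5/2): CG² = 1/28, CG = −√(1/28)
Pairs with CG² = 1/7: (1/2,-1/2): +√(1/7); (-1/2,1/2): −√(1/7)

(1/2,-1/2): +√(1/7); (-1/2,1/2): −√(1/7)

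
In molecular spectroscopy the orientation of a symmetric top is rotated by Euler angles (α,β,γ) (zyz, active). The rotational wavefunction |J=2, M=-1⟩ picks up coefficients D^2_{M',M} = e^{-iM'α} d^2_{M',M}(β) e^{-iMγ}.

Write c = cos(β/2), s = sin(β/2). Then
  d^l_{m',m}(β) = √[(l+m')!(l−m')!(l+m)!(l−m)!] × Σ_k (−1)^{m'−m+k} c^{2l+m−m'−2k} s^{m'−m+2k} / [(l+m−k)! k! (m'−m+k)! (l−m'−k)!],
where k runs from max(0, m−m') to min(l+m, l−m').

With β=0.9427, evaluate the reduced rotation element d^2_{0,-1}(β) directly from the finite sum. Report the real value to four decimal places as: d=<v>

d^2_{0,-1}(β=0.9427) via the finite sum:
c=cos(0.942700/2)=0.890956, s=sin(0.942700/2)=0.454089; N=√[2·2·1·6]=4.898979
Admissible k: 0..1 (factorial args all ≥0)
  k=0: (−1)^1·4.8990/(2)·0.8910^3·0.4541^1 = -0.786658
  k=1: (−1)^2·4.8990/(2)·0.8910^1·0.4541^3 = +0.204341
d^2_{0,-1}(0.9427) = -0.786658 +0.204341 = -0.582317

d=-0.5823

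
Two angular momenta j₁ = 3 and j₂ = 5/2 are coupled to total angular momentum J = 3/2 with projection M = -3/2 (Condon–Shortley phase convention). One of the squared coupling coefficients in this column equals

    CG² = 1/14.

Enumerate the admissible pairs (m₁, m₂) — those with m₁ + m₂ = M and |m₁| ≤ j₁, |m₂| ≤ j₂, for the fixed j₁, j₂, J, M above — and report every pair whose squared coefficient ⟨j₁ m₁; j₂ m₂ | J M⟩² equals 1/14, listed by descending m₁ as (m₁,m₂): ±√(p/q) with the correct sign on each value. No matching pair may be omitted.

(1,-5/2): +√(1/14)

Admissible pairs with m₁+m₂ = M = -3/2: (-3,3/2), (-2,1/2), (-1,-1/2), (0,-3/2), (1,-5/2)
  (m₁,m₂)=(1,-5/2): CG² = 1/14, CG = +√(1/14)   ← matches the target
  (m₁,m₂)=(0,-3/2): CG² = 6/35, CG = −√(6/35)
  (m₁,m₂)=(-1,-1/2): CG² = 9/35, CG = +√(9/35)
  (m₁,m₂)=(-2,1/2): CG² = 2/7, CG = −√(2/7)
  (m₁,m₂)=(-3,3/2): CG² = 3/14, CG = +√(3/14)
Pairs with CG² = 1/14: (1,-5/2): +√(1/14)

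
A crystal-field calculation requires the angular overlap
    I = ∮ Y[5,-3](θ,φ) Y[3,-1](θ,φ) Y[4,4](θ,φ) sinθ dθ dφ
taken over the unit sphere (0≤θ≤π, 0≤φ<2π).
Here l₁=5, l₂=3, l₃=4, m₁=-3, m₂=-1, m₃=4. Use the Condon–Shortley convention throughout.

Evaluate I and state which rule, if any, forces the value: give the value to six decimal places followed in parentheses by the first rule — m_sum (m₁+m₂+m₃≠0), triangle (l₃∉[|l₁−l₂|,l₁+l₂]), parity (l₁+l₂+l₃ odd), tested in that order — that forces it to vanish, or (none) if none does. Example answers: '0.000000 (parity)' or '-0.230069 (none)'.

Rules hold: Σm=0, L=12 even, 2≤4≤8.
N = 11·7·9 = 693
Δ = 4!·6!·2!/13! = 1/180180
Racah Σ t=1..3: t=1:−1/576 t=2:+1/144 t=3:−1/576 = 1/288
⇒ 3j(5 3 4; 0 0 0)² = 20/1001, sgn +1
Racah Σ t=2..2: t=2:+1/5760 = 1/5760
⇒ 3j(5 3 4; -3 -1 4)² = 56/2145, sgn +1
4πI² = N·(3j₀)²·(3jₘ)² = 672/1859
I = +1·√(0.361485/4π) = 0.16960553
No selection rule forces the value: the integral is nonzero (none).

0.169606 (none)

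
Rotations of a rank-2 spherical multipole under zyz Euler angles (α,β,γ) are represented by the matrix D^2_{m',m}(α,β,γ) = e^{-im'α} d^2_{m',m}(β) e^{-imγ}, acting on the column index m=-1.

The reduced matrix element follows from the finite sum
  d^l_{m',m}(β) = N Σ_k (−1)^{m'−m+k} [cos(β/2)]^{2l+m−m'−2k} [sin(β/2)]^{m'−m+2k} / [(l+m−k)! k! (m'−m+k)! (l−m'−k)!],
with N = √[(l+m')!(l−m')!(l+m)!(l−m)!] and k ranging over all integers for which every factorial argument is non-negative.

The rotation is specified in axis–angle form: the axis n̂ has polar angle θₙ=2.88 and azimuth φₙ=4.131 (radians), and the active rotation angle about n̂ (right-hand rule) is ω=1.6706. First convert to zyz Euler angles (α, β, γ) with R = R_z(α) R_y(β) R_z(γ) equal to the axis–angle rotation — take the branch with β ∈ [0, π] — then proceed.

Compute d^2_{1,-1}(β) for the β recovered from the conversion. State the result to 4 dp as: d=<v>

d=0.1049

Axis–angle → zyz. n̂ = (sinθₙcosφₙ, sinθₙsinφₙ, cosθₙ) = (-0.142030, -0.216128, -0.965979), ω = 1.6706.
R = I cosω + sinω [n̂]ₓ + (1−cosω) n̂n̂ᵀ gives
  R = [-0.077456, +0.994928, -0.064185; -0.927417, -0.048272, +0.370901; +0.365921, +0.088254, +0.926452]
β = atan2(√(R₁₃²+R₂₃²), R₃₃) = 0.385922; α = atan2(R₂₃, R₁₃) mod 2π = 1.742150; γ = atan2(R₃₂, −R₃₁) mod 2π = 2.904928
d^2_{1,-1}(β=0.3859) via the finite sum:
With c≡cos(β/2)=0.981441 and s≡sin(β/2)=0.191766, N=[6·1·1·6]^{1/2}=6.000000
k∈{0,1} keeps every argument non-negative
  k=0: (−1)^2·6.0000/(2)·0.9814^2·0.1918^2 = +0.106265
  k=1: (−1)^3·6.0000/(6)·0.9814^0·0.1918^4 = -0.001352
d^2_{1,-1}(0.3859) = +0.106265 -0.001352 = +0.104913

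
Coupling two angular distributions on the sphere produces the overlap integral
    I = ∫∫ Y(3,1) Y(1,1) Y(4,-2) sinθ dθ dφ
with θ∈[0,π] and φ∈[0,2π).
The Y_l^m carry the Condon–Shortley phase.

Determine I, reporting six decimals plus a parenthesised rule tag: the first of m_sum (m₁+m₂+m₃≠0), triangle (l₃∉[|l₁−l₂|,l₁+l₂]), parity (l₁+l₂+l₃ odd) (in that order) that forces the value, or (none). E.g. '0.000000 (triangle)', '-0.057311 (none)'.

0.238414 (none)

Checks pass: Σm=0; 8 even; l₃=4∈[2,4].
(2·3+1)(2·1+1)(2·4+1) = 189
Δ: 0! 6! 2! / 9! → 1/252
sum: t=0:+1/36 = 1/36
3j²(3 1 4; 0 0 0) = Δ·Π!·Σ² = 4/63  (sign +1)
sum: t=0:+1/96 = 1/96
3j²(3 1 4; 1 1 -2) = Δ·Π!·Σ² = 5/84  (sign +1)
combine: 4πI² = 189·4/63·5/84 = 5/7
take √, sign +1: I = 0.23841361
No selection rule forces the value: the integral is nonzero (none).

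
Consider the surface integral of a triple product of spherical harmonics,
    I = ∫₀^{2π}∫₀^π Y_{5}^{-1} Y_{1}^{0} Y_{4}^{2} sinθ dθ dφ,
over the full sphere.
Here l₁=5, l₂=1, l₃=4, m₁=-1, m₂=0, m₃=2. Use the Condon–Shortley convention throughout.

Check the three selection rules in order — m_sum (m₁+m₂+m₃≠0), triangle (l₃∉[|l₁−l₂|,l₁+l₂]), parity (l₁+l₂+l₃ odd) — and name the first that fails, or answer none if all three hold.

m₁+m₂+m₃ = -1 + 0 + 2 = 1  ✗
triangle: |5−1|=4 ≤ l₃=4 ≤ 5+1=6
parity: l₁+l₂+l₃ = 10 is even

m_sum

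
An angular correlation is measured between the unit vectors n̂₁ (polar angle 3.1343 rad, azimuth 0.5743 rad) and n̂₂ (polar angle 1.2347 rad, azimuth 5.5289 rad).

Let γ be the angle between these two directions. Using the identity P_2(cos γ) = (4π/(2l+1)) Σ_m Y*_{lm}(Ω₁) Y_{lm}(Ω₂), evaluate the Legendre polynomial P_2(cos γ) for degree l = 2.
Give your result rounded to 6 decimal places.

Addition theorem: P_2(cos γ) = (4π/5) Σ_m Y*_{lm}(Ω₁) Y_{lm}(Ω₂), m = −2…2:
  term(m=-2) = (-0.000006, 0.000003)   from Y*(Ω₁)=(0.000008, 0.000019), Y(Ω₂)=(0.021408, 0.343593)
  term(m=-1) = (-0.000325, -0.001316)   from Y*(Ω₁)=(-0.004730, -0.003061), Y(Ω₂)=(0.175292, 0.164710)
  term(m=+0) = (-0.134015, 0.000000)   from Y*(Ω₁)=(0.630733, -0.000000), Y(Ω₂)=(-0.212475, 0.000000)
  term(m=+1) = (-0.000325, 0.001316)   from Y*(Ω₁)=(0.004730, -0.003061), Y(Ω₂)=(-0.175292, 0.164710)
  term(m=+2) = (-0.000006, -0.000003)   from Y*(Ω₁)=(0.000008, -0.000019), Y(Ω₂)=(0.021408, -0.343593)
Σ over m = (-0.134678, -0.000000); ×(4π/5) → (-0.338482, -0.000000). Real part: -0.338482

-0.338482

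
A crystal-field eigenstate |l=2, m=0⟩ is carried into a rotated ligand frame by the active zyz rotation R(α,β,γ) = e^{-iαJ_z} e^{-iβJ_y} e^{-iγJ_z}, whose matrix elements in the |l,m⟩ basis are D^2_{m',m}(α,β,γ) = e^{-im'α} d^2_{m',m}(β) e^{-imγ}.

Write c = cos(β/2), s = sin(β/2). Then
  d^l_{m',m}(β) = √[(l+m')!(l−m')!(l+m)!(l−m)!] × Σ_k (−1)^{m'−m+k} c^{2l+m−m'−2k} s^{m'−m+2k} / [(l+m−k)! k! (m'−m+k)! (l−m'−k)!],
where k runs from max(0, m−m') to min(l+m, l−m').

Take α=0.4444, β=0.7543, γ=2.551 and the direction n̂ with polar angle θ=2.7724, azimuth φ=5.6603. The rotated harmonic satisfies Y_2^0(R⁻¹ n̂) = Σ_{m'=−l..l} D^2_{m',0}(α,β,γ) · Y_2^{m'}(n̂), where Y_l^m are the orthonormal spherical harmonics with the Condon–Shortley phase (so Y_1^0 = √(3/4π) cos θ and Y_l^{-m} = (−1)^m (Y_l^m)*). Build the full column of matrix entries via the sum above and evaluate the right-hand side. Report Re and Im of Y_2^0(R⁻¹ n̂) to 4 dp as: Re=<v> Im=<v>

Need the full column D^2_{m',0} for m'=−2..2 at α=0.4444, β=0.7543, γ=2.5510.
cos(β/2)=0.929718, sin(β/2)=0.368272
d^2_{-2,0}: single k=2 term ⇒ +0.287155;  D = +0.181006+0.222923i
d^2_{-1,0}: k∈[1..2] ⇒ +0.724934 -0.113745 = +0.611188;  D = +0.551823+0.262760i
d^2_{0,0}: k∈[0..2] ⇒ +0.747145 -0.468922 +0.018394 = +0.296617;  D = +0.296617+0.000000i
d^2_{1,0}: k∈[0..1] ⇒ -0.724934 +0.113745 = -0.611188;  D = -0.551823+0.262760i
d^2_{2,0}: single k=0 term ⇒ +0.287155;  D = +0.181006-0.222923i
Y_2^{m'}(θ=2.7724,φ=5.6603) and Σ D·Y over m':
  (+0.1810+0.2229i)·(+0.0161+0.0477i)  (+0.5518+0.2628i)·(-0.2112-0.1517i)  (+0.2966+0.0000i)·(+0.5076+0.0000i)  (-0.5518+0.2628i)·(+0.2112-0.1517i)  (+0.1810-0.2229i)·(+0.0161-0.0477i)
Y_2^0(R⁻¹ n̂) = -0.018231+0.000000i

Re=-0.0182 Im=0.0000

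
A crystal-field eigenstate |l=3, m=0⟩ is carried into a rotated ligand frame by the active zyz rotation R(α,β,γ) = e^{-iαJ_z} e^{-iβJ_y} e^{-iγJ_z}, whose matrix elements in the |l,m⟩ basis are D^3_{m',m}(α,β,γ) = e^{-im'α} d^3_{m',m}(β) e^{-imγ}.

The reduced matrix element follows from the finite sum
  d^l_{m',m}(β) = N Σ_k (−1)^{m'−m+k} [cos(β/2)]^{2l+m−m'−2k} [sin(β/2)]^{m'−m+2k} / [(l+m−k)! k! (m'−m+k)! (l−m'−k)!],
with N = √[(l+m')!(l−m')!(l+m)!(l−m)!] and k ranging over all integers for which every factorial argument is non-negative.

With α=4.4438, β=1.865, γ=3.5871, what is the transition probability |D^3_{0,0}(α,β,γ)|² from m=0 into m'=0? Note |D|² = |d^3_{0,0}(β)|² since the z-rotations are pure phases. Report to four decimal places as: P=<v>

P=0.1399

Split into d^3_{0,0}(β=1.8650) × two z-phases.
c=cos(1.865000/2)=0.595828, s=sin(1.865000/2)=0.803112; N=√[6·6·6·6]=36.000000
Admissible k: 0..3 (factorial args all ≥0)
  k=0: (−1)^0·36.0000/(36)·0.5958^6·0.8031^0 = +0.044743
  k=1: (−1)^1·36.0000/(4)·0.5958^4·0.8031^2 = -0.731608
  k=2: (−1)^2·36.0000/(4)·0.5958^2·0.8031^4 = +1.329196
  k=3: (−1)^3·36.0000/(36)·0.5958^0·0.8031^6 = -0.268322
d^3_{0,0}(1.8650) = +0.044743 -0.731608 +1.329196 -0.268322 = +0.374008
|D^3_{0,0}|² = |d^3_{0,0}(β)|² = (+0.374008)² = 0.139882 (the z-rotation phases have unit modulus)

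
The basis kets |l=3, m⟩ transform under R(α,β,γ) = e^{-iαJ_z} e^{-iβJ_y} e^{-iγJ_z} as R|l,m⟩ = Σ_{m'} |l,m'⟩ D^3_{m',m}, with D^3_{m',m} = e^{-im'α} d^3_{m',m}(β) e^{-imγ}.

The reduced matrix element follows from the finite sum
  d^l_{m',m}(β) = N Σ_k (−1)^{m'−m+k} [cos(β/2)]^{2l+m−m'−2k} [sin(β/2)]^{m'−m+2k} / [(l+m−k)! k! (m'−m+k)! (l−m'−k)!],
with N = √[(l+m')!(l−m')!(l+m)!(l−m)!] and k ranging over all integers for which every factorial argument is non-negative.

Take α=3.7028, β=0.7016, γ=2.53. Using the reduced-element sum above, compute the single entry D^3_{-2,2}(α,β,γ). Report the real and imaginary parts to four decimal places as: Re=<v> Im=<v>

Re=-0.0419 Im=0.0428

First d^3_{-2,2}(β=0.7016), then the phase factors e^{-i(-2)α} and e^{-i(2)γ}:
c=cos(0.701600/2)=0.939098, s=sin(0.701600/2)=0.343649; N=√[1·120·120·1]=120.000000
Admissible k: 4..5 (factorial args all ≥0)
  k=4: (−1)^0·120.0000/(24)·0.9391^2·0.3436^4 = +0.061497
  k=5: (−1)^1·120.0000/(120)·0.9391^0·0.3436^6 = -0.001647
d^3_{-2,2}(0.7016) = +0.061497 -0.001647 = +0.059850
Phases: e^{-i·(-2)·3.7028}=+0.433508+0.901150i, e^{-i·(2)·2.5300}=+0.340653+0.940189i ⇒ D=-0.041870+0.042766i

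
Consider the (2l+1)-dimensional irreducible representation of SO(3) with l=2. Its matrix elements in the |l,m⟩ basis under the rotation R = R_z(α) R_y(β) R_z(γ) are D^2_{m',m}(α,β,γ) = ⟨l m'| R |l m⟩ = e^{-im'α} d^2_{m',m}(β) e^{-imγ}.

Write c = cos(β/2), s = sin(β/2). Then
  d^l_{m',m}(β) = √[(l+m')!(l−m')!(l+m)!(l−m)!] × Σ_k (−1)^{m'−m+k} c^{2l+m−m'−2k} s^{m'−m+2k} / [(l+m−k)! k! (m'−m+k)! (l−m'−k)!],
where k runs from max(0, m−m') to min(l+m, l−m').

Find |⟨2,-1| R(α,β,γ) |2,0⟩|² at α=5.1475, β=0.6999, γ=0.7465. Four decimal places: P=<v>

P=0.3641

D^2_{-1,0}(5.1475,0.6999,0.7465) = e^{-i·-1·5.1475}·d^2_{-1,0}(0.6999)·e^{-i·0·0.7465}. Compute d first:
Half-angle: c=0.939390, s=0.342851. N=√(1·6·2·2)=4.898979
Admissible k: 1..2 (factorial args all ≥0)
  k=1: (−1)^0·4.8990/(2)·0.9394^3·0.3429^1 = +0.696175
  k=2: (−1)^1·4.8990/(2)·0.9394^1·0.3429^3 = -0.092734
d^2_{-1,0}(0.6999) = +0.696175 -0.092734 = +0.603441
|D^2_{-1,0}|² = |d^2_{-1,0}(β)|² = (+0.603441)² = 0.364142 (the z-rotation phases have unit modulus)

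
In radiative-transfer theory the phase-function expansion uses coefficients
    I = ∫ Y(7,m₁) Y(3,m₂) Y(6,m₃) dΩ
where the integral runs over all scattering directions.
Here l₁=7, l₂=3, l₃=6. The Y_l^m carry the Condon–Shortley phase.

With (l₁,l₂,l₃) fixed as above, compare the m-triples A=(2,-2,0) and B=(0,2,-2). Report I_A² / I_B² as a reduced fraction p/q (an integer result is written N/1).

Shared (l₁,l₂,l₃)=(7,3,6): N and (l;000)² cancel in I_A²/I_B².
A: Δ = 4!·10!·2!/17! = 1/2042040; Racah Σ t=0..1: t=0:+1/345600 t=1:−1/207360 = -1/518400; ⇒ 3j(7 3 6; 2 -2 0)² = 12/2431, sgn -1
B: Δ = 4!·10!·2!/17! = 1/2042040; Racah Σ t=3..4: t=3:−1/207360 t=4:+1/725760 = -1/290304; ⇒ 3j(7 3 6; 0 2 -2)² = 125/7293, sgn -1
I_A²/I_B² = (12/2431)/(125/7293) = 36/125

36/125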